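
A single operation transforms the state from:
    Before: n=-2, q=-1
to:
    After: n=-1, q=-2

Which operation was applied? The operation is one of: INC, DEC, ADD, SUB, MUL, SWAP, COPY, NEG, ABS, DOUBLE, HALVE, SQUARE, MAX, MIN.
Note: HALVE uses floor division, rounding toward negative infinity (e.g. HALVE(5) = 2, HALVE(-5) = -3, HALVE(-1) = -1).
SWAP(n, q)

Analyzing the change:
Before: n=-2, q=-1
After: n=-1, q=-2
Variable n changed from -2 to -1
Variable q changed from -1 to -2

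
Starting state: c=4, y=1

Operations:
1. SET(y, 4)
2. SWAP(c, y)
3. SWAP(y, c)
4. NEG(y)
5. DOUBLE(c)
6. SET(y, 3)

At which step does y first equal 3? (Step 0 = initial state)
Step 6

Tracing y:
Initial: y = 1
After step 1: y = 4
After step 2: y = 4
After step 3: y = 4
After step 4: y = -4
After step 5: y = -4
After step 6: y = 3 ← first occurrence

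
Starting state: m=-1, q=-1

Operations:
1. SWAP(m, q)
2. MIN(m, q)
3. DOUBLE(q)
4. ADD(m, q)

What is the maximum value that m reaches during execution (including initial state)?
-1

Values of m at each step:
Initial: m = -1 ← maximum
After step 1: m = -1
After step 2: m = -1
After step 3: m = -1
After step 4: m = -3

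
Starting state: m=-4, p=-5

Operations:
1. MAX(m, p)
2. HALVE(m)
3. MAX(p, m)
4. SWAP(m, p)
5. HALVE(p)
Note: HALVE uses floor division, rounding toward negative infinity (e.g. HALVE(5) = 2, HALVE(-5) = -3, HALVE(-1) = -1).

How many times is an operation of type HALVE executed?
2

Counting HALVE operations:
Step 2: HALVE(m) ← HALVE
Step 5: HALVE(p) ← HALVE
Total: 2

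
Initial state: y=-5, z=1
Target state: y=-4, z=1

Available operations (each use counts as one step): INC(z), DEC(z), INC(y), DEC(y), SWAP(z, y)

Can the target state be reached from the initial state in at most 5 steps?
Yes

Path (1 step): INC(y)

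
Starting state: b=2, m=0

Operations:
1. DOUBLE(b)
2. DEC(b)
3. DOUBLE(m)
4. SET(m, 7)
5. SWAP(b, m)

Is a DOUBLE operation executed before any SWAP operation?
Yes

First DOUBLE: step 1
First SWAP: step 5
Since 1 < 5, DOUBLE comes first.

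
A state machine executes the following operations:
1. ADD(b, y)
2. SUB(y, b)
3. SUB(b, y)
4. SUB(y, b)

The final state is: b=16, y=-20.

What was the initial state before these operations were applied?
b=4, y=8

Working backwards:
Final state: b=16, y=-20
Before step 4 (SUB(y, b)): b=16, y=-4
Before step 3 (SUB(b, y)): b=12, y=-4
Before step 2 (SUB(y, b)): b=12, y=8
Before step 1 (ADD(b, y)): b=4, y=8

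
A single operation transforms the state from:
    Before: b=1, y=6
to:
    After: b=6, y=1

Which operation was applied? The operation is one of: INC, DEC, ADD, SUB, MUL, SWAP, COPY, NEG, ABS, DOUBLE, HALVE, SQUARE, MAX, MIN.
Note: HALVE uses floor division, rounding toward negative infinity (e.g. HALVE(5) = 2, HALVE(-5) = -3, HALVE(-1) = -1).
SWAP(y, b)

Analyzing the change:
Before: b=1, y=6
After: b=6, y=1
Variable y changed from 6 to 1
Variable b changed from 1 to 6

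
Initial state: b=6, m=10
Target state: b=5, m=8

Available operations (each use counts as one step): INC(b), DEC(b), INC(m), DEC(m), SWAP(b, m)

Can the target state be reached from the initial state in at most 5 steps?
Yes

Path (3 steps): DEC(b) → DEC(m) → DEC(m)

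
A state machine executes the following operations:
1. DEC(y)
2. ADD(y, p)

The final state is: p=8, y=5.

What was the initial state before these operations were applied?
p=8, y=-2

Working backwards:
Final state: p=8, y=5
Before step 2 (ADD(y, p)): p=8, y=-3
Before step 1 (DEC(y)): p=8, y=-2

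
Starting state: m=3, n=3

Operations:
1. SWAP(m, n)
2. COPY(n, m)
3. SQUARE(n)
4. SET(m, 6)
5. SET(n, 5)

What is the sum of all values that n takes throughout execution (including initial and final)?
32

Values of n at each step:
Initial: n = 3
After step 1: n = 3
After step 2: n = 3
After step 3: n = 9
After step 4: n = 9
After step 5: n = 5
Sum = 3 + 3 + 3 + 9 + 9 + 5 = 32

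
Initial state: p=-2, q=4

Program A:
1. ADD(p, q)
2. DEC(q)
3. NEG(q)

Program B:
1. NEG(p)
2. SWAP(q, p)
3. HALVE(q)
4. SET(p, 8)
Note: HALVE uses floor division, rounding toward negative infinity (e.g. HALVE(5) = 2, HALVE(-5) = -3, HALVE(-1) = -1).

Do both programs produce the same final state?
No

Program A final state: p=2, q=-3
Program B final state: p=8, q=1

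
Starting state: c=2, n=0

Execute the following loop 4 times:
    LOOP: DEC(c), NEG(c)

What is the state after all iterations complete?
c=2, n=0

Iteration trace:
Start: c=2, n=0
After iteration 1: c=-1, n=0
After iteration 2: c=2, n=0
After iteration 3: c=-1, n=0
After iteration 4: c=2, n=0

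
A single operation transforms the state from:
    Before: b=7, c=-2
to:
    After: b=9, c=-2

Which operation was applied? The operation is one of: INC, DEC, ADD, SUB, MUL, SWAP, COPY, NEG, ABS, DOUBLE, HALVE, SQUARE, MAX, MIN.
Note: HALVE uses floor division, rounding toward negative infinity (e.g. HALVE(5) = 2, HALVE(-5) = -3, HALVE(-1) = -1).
SUB(b, c)

Analyzing the change:
Before: b=7, c=-2
After: b=9, c=-2
Variable b changed from 7 to 9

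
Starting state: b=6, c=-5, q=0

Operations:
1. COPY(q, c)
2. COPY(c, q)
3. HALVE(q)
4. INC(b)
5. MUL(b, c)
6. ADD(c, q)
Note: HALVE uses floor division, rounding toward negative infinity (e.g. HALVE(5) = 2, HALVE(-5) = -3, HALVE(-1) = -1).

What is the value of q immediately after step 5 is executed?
q = -3

Tracing q through execution:
Initial: q = 0
After step 1 (COPY(q, c)): q = -5
After step 2 (COPY(c, q)): q = -5
After step 3 (HALVE(q)): q = -3
After step 4 (INC(b)): q = -3
After step 5 (MUL(b, c)): q = -3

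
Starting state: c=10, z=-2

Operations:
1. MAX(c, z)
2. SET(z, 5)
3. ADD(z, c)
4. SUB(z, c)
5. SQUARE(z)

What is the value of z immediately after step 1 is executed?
z = -2

Tracing z through execution:
Initial: z = -2
After step 1 (MAX(c, z)): z = -2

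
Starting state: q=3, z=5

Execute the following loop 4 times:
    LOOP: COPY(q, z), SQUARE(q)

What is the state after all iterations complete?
q=25, z=5

Iteration trace:
Start: q=3, z=5
After iteration 1: q=25, z=5
After iteration 2: q=25, z=5
After iteration 3: q=25, z=5
After iteration 4: q=25, z=5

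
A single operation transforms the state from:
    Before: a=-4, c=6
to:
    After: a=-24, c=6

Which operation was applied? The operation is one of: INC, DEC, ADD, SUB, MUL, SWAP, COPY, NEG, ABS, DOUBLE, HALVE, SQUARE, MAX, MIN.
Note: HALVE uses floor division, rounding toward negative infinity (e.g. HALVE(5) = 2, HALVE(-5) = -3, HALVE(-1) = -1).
MUL(a, c)

Analyzing the change:
Before: a=-4, c=6
After: a=-24, c=6
Variable a changed from -4 to -24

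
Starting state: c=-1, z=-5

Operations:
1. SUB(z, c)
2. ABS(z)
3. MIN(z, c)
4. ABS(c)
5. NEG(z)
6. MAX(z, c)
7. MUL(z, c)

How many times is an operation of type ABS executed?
2

Counting ABS operations:
Step 2: ABS(z) ← ABS
Step 4: ABS(c) ← ABS
Total: 2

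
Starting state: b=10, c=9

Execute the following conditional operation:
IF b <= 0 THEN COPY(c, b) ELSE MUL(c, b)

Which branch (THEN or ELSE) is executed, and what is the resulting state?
Branch: ELSE, Final state: b=10, c=90

Evaluating condition: b <= 0
b = 10
Condition is False, so ELSE branch executes
After MUL(c, b): b=10, c=90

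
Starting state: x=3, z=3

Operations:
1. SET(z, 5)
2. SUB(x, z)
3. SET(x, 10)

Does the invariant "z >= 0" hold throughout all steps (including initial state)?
Yes

The invariant holds at every step.

State at each step:
Initial: x=3, z=3
After step 1: x=3, z=5
After step 2: x=-2, z=5
After step 3: x=10, z=5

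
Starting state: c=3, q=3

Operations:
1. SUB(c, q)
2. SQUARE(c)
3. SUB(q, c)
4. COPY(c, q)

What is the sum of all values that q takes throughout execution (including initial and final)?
15

Values of q at each step:
Initial: q = 3
After step 1: q = 3
After step 2: q = 3
After step 3: q = 3
After step 4: q = 3
Sum = 3 + 3 + 3 + 3 + 3 = 15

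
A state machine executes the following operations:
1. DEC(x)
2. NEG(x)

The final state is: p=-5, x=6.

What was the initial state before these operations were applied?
p=-5, x=-5

Working backwards:
Final state: p=-5, x=6
Before step 2 (NEG(x)): p=-5, x=-6
Before step 1 (DEC(x)): p=-5, x=-5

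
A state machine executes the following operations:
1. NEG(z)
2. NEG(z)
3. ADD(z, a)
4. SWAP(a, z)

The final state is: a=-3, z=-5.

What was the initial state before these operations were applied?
a=-5, z=2

Working backwards:
Final state: a=-3, z=-5
Before step 4 (SWAP(a, z)): a=-5, z=-3
Before step 3 (ADD(z, a)): a=-5, z=2
Before step 2 (NEG(z)): a=-5, z=-2
Before step 1 (NEG(z)): a=-5, z=2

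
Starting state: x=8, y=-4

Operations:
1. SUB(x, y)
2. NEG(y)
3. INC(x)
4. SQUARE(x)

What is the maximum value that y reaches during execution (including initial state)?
4

Values of y at each step:
Initial: y = -4
After step 1: y = -4
After step 2: y = 4 ← maximum
After step 3: y = 4
After step 4: y = 4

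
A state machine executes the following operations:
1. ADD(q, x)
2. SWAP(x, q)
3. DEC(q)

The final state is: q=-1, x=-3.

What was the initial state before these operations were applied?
q=-3, x=0

Working backwards:
Final state: q=-1, x=-3
Before step 3 (DEC(q)): q=0, x=-3
Before step 2 (SWAP(x, q)): q=-3, x=0
Before step 1 (ADD(q, x)): q=-3, x=0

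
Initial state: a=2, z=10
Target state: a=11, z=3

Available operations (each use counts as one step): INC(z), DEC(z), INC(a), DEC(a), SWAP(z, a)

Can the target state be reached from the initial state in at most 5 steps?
Yes

Path (3 steps): INC(z) → INC(a) → SWAP(z, a)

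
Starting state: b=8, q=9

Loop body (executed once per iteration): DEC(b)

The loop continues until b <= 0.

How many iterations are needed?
8

Tracing iterations:
Initial: b=8, q=9
After iteration 1: b=7, q=9
After iteration 2: b=6, q=9
After iteration 3: b=5, q=9
After iteration 4: b=4, q=9
After iteration 5: b=3, q=9
After iteration 6: b=2, q=9
After iteration 7: b=1, q=9
After iteration 8: b=0, q=9
b <= 0 now holds, so the loop exits after 8 iterations.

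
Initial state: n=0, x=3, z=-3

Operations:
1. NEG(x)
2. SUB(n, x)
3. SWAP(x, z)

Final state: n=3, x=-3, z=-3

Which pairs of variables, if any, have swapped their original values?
None

Comparing initial and final values:
z: -3 → -3
n: 0 → 3
x: 3 → -3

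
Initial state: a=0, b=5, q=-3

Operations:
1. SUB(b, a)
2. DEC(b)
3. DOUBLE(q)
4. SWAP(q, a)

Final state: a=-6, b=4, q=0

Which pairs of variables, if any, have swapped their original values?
None

Comparing initial and final values:
b: 5 → 4
q: -3 → 0
a: 0 → -6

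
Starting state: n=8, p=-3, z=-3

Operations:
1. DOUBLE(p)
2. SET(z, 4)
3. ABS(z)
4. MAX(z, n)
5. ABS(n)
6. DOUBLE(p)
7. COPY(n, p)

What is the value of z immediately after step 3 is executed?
z = 4

Tracing z through execution:
Initial: z = -3
After step 1 (DOUBLE(p)): z = -3
After step 2 (SET(z, 4)): z = 4
After step 3 (ABS(z)): z = 4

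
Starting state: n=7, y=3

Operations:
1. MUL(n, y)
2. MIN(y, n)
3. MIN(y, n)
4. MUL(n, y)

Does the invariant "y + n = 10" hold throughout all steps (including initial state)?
No, violated after step 1

The invariant is violated after step 1.

State at each step:
Initial: n=7, y=3
After step 1: n=21, y=3
After step 2: n=21, y=3
After step 3: n=21, y=3
After step 4: n=63, y=3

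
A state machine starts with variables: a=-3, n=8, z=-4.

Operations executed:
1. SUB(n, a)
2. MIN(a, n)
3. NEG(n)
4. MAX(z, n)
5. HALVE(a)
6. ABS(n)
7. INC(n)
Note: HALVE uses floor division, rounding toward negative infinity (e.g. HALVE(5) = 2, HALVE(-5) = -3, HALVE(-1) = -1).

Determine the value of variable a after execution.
a = -2

Tracing execution:
Step 1: SUB(n, a) → a = -3
Step 2: MIN(a, n) → a = -3
Step 3: NEG(n) → a = -3
Step 4: MAX(z, n) → a = -3
Step 5: HALVE(a) → a = -2
Step 6: ABS(n) → a = -2
Step 7: INC(n) → a = -2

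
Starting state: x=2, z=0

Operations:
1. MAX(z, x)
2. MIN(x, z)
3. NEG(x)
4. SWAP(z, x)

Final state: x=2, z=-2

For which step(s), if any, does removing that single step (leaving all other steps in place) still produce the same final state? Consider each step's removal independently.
Step(s) 2

Testing removal of each single step:
Without step 1: final = x=0, z=0 (different)
Without step 2: final = x=2, z=-2 (same)
Without step 3: final = x=2, z=2 (different)
Without step 4: final = x=-2, z=2 (different)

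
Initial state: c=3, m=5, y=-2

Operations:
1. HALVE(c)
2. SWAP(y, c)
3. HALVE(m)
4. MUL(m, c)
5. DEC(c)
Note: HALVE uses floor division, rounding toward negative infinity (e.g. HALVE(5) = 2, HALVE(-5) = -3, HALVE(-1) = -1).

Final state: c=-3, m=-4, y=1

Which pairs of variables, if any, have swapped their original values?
None

Comparing initial and final values:
y: -2 → 1
m: 5 → -4
c: 3 → -3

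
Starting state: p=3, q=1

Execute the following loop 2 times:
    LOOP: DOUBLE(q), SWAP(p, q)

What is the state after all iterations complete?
p=6, q=2

Iteration trace:
Start: p=3, q=1
After iteration 1: p=2, q=3
After iteration 2: p=6, q=2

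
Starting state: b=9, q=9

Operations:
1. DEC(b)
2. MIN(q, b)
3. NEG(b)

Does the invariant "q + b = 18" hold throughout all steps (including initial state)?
No, violated after step 1

The invariant is violated after step 1.

State at each step:
Initial: b=9, q=9
After step 1: b=8, q=9
After step 2: b=8, q=8
After step 3: b=-8, q=8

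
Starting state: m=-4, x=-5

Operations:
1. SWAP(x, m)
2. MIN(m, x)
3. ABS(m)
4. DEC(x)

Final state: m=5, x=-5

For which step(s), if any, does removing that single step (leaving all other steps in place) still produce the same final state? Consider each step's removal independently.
Step(s) 2

Testing removal of each single step:
Without step 1: final = m=5, x=-6 (different)
Without step 2: final = m=5, x=-5 (same)
Without step 3: final = m=-5, x=-5 (different)
Without step 4: final = m=5, x=-4 (different)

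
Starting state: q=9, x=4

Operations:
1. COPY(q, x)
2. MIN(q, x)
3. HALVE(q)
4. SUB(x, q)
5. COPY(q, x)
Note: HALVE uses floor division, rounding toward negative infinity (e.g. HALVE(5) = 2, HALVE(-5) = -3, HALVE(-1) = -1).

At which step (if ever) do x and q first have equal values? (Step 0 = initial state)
Step 1

x and q first become equal after step 1.

Comparing values at each step:
Initial: x=4, q=9
After step 1: x=4, q=4 ← equal!
After step 2: x=4, q=4 ← equal!
After step 3: x=4, q=2
After step 4: x=2, q=2 ← equal!
After step 5: x=2, q=2 ← equal!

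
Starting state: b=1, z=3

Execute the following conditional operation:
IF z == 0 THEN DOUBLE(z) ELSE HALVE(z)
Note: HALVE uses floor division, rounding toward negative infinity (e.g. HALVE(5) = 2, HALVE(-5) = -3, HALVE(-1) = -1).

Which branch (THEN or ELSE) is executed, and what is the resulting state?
Branch: ELSE, Final state: b=1, z=1

Evaluating condition: z == 0
z = 3
Condition is False, so ELSE branch executes
After HALVE(z): b=1, z=1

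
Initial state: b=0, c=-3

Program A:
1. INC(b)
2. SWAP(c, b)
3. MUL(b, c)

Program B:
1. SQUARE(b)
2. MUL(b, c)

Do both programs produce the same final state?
No

Program A final state: b=-3, c=1
Program B final state: b=0, c=-3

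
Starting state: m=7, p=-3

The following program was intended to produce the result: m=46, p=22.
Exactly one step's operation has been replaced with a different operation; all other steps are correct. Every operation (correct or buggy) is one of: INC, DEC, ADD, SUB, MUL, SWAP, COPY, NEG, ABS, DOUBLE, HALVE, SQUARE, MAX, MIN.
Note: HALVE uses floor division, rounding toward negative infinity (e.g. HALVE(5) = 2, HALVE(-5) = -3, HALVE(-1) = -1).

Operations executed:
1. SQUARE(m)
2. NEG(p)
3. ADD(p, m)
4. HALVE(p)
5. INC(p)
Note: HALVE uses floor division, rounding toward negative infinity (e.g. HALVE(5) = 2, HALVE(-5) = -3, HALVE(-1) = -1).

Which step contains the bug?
Step 2

Trace with buggy code:
Initial: m=7, p=-3
After step 1: m=49, p=-3
After step 2: m=49, p=3
After step 3: m=49, p=52
After step 4: m=49, p=26
After step 5: m=49, p=27
Actual final m=49, p=27 ≠ expected m=46, p=22.
Step 2 is the only position where a single-operation replacement can produce the expected result.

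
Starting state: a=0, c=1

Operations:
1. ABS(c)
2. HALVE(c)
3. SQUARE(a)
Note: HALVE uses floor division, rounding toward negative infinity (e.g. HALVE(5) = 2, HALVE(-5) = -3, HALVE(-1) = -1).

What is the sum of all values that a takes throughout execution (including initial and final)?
0

Values of a at each step:
Initial: a = 0
After step 1: a = 0
After step 2: a = 0
After step 3: a = 0
Sum = 0 + 0 + 0 + 0 = 0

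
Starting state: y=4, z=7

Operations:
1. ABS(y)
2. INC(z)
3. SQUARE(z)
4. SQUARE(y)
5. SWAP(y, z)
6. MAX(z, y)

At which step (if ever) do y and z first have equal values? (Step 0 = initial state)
Step 6

y and z first become equal after step 6.

Comparing values at each step:
Initial: y=4, z=7
After step 1: y=4, z=7
After step 2: y=4, z=8
After step 3: y=4, z=64
After step 4: y=16, z=64
After step 5: y=64, z=16
After step 6: y=64, z=64 ← equal!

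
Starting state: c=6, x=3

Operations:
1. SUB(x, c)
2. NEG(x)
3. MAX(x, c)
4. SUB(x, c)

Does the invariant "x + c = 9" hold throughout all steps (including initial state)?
No, violated after step 1

The invariant is violated after step 1.

State at each step:
Initial: c=6, x=3
After step 1: c=6, x=-3
After step 2: c=6, x=3
After step 3: c=6, x=6
After step 4: c=6, x=0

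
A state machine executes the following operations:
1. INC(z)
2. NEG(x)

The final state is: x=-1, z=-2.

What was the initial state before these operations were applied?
x=1, z=-3

Working backwards:
Final state: x=-1, z=-2
Before step 2 (NEG(x)): x=1, z=-2
Before step 1 (INC(z)): x=1, z=-3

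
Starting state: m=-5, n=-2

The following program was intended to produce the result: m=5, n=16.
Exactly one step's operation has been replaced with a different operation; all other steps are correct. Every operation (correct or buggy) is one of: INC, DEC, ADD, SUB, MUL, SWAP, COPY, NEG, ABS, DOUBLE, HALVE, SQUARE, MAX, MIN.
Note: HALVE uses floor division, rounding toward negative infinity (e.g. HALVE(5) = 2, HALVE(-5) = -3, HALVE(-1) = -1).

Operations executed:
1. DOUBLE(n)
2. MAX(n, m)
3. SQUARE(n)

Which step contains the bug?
Step 2

Trace with buggy code:
Initial: m=-5, n=-2
After step 1: m=-5, n=-4
After step 2: m=-5, n=-4
After step 3: m=-5, n=16
Actual final m=-5, n=16 ≠ expected m=5, n=16.
Step 2 is the only position where a single-operation replacement can produce the expected result.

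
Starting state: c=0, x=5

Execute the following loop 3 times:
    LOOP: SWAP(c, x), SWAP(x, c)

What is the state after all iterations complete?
c=0, x=5

Iteration trace:
Start: c=0, x=5
After iteration 1: c=0, x=5
After iteration 2: c=0, x=5
After iteration 3: c=0, x=5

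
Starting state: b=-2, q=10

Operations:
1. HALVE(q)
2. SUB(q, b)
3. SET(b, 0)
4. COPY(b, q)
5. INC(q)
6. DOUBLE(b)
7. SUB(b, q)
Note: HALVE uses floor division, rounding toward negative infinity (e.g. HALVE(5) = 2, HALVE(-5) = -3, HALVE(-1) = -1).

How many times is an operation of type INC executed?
1

Counting INC operations:
Step 5: INC(q) ← INC
Total: 1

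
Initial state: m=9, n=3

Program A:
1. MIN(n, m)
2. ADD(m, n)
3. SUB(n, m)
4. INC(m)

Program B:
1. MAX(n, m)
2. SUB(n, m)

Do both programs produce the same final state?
No

Program A final state: m=13, n=-9
Program B final state: m=9, n=0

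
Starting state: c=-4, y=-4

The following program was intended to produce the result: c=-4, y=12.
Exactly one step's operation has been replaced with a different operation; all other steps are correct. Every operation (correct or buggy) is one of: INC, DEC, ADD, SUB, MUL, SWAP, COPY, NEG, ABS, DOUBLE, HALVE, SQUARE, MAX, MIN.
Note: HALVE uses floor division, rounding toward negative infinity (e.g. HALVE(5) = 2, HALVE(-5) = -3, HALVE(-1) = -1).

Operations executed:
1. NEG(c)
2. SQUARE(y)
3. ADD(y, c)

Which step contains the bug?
Step 1

Trace with buggy code:
Initial: c=-4, y=-4
After step 1: c=4, y=-4
After step 2: c=4, y=16
After step 3: c=4, y=20
Actual final c=4, y=20 ≠ expected c=-4, y=12.
Step 1 is the only position where a single-operation replacement can produce the expected result.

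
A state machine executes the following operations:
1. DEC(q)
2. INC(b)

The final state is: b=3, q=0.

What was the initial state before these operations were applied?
b=2, q=1

Working backwards:
Final state: b=3, q=0
Before step 2 (INC(b)): b=2, q=0
Before step 1 (DEC(q)): b=2, q=1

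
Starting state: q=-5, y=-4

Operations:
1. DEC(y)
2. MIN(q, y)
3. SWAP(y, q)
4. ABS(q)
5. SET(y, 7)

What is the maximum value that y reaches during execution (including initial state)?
7

Values of y at each step:
Initial: y = -4
After step 1: y = -5
After step 2: y = -5
After step 3: y = -5
After step 4: y = -5
After step 5: y = 7 ← maximum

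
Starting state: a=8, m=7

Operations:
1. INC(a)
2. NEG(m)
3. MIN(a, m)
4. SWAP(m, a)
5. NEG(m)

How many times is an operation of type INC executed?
1

Counting INC operations:
Step 1: INC(a) ← INC
Total: 1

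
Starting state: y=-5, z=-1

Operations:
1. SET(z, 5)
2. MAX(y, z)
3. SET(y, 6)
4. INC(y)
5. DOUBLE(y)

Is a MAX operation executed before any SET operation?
No

First MAX: step 2
First SET: step 1
Since 2 > 1, SET comes first.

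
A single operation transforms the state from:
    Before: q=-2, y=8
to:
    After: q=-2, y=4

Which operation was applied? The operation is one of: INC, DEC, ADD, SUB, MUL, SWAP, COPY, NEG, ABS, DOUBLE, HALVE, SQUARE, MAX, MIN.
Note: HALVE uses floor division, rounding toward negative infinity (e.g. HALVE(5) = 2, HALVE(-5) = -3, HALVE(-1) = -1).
HALVE(y)

Analyzing the change:
Before: q=-2, y=8
After: q=-2, y=4
Variable y changed from 8 to 4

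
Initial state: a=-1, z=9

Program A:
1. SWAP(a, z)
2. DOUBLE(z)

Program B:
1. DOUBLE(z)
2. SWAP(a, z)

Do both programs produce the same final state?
No

Program A final state: a=9, z=-2
Program B final state: a=18, z=-1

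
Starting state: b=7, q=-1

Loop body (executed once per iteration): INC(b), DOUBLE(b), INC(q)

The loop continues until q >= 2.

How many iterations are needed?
3

Tracing iterations:
Initial: b=7, q=-1
After iteration 1: b=16, q=0
After iteration 2: b=34, q=1
After iteration 3: b=70, q=2
q >= 2 now holds, so the loop exits after 3 iterations.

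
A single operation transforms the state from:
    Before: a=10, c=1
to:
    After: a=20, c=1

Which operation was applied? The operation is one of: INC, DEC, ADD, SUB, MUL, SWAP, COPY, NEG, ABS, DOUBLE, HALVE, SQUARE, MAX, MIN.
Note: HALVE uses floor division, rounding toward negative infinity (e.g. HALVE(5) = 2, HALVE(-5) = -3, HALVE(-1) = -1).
DOUBLE(a)

Analyzing the change:
Before: a=10, c=1
After: a=20, c=1
Variable a changed from 10 to 20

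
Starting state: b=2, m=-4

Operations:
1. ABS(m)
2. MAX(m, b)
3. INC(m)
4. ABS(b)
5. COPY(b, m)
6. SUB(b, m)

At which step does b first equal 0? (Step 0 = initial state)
Step 6

Tracing b:
Initial: b = 2
After step 1: b = 2
After step 2: b = 2
After step 3: b = 2
After step 4: b = 2
After step 5: b = 5
After step 6: b = 0 ← first occurrence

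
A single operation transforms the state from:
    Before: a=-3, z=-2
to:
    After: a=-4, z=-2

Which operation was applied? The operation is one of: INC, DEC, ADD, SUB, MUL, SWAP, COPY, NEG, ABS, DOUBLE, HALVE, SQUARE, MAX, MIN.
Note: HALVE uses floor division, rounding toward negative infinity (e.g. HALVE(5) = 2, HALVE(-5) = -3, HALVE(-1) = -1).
DEC(a)

Analyzing the change:
Before: a=-3, z=-2
After: a=-4, z=-2
Variable a changed from -3 to -4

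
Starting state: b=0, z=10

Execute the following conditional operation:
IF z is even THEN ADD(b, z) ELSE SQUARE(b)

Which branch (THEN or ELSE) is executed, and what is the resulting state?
Branch: THEN, Final state: b=10, z=10

Evaluating condition: z is even
Condition is True, so THEN branch executes
After ADD(b, z): b=10, z=10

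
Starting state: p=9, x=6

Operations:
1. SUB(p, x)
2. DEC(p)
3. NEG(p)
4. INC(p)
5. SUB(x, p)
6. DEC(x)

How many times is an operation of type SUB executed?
2

Counting SUB operations:
Step 1: SUB(p, x) ← SUB
Step 5: SUB(x, p) ← SUB
Total: 2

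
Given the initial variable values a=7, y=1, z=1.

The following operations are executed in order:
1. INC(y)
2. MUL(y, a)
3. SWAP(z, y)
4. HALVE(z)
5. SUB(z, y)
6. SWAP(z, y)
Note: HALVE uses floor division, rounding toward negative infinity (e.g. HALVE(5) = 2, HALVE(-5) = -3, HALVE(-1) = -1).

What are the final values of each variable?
{a: 7, y: 6, z: 1}

Step-by-step execution:
Initial: a=7, y=1, z=1
After step 1 (INC(y)): a=7, y=2, z=1
After step 2 (MUL(y, a)): a=7, y=14, z=1
After step 3 (SWAP(z, y)): a=7, y=1, z=14
After step 4 (HALVE(z)): a=7, y=1, z=7
After step 5 (SUB(z, y)): a=7, y=1, z=6
After step 6 (SWAP(z, y)): a=7, y=6, z=1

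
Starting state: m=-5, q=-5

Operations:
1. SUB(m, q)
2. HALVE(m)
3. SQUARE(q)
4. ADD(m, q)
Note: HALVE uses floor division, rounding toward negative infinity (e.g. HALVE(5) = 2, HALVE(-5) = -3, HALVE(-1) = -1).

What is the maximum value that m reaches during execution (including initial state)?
25

Values of m at each step:
Initial: m = -5
After step 1: m = 0
After step 2: m = 0
After step 3: m = 0
After step 4: m = 25 ← maximum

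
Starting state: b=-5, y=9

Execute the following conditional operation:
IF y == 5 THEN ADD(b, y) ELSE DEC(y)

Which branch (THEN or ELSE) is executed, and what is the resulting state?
Branch: ELSE, Final state: b=-5, y=8

Evaluating condition: y == 5
y = 9
Condition is False, so ELSE branch executes
After DEC(y): b=-5, y=8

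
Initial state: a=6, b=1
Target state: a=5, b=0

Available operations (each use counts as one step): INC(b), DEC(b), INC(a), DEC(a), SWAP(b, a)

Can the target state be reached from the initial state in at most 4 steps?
Yes

Path (2 steps): DEC(b) → DEC(a)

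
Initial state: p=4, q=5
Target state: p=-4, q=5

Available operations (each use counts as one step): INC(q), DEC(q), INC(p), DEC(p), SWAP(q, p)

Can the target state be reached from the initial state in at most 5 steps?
No

The target state cannot be reached within 5 steps.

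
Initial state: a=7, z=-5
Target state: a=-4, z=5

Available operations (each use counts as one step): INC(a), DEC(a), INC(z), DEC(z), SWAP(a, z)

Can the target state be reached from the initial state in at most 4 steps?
Yes

Path (4 steps): DEC(a) → DEC(a) → INC(z) → SWAP(a, z)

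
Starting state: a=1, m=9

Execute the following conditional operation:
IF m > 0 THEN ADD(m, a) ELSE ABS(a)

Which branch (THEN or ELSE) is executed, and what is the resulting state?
Branch: THEN, Final state: a=1, m=10

Evaluating condition: m > 0
m = 9
Condition is True, so THEN branch executes
After ADD(m, a): a=1, m=10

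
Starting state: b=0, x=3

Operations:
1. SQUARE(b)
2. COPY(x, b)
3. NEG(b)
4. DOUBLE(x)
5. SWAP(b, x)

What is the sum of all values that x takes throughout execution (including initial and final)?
6

Values of x at each step:
Initial: x = 3
After step 1: x = 3
After step 2: x = 0
After step 3: x = 0
After step 4: x = 0
After step 5: x = 0
Sum = 3 + 3 + 0 + 0 + 0 + 0 = 6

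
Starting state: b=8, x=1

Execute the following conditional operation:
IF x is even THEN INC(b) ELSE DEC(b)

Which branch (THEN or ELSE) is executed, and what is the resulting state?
Branch: ELSE, Final state: b=7, x=1

Evaluating condition: x is even
Condition is False, so ELSE branch executes
After DEC(b): b=7, x=1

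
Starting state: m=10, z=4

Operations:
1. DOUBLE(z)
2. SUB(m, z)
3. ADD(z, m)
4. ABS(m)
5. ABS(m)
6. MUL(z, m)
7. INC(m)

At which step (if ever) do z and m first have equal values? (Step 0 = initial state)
Never

z and m never become equal during execution.

Comparing values at each step:
Initial: z=4, m=10
After step 1: z=8, m=10
After step 2: z=8, m=2
After step 3: z=10, m=2
After step 4: z=10, m=2
After step 5: z=10, m=2
After step 6: z=20, m=2
After step 7: z=20, m=3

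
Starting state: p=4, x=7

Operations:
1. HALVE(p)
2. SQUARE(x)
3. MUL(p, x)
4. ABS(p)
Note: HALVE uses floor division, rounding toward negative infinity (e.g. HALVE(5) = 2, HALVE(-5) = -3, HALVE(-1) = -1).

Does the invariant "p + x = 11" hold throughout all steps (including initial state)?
No, violated after step 1

The invariant is violated after step 1.

State at each step:
Initial: p=4, x=7
After step 1: p=2, x=7
After step 2: p=2, x=49
After step 3: p=98, x=49
After step 4: p=98, x=49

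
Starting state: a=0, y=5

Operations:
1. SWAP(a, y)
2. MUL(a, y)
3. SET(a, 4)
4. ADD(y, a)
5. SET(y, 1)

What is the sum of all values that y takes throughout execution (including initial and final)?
10

Values of y at each step:
Initial: y = 5
After step 1: y = 0
After step 2: y = 0
After step 3: y = 0
After step 4: y = 4
After step 5: y = 1
Sum = 5 + 0 + 0 + 0 + 4 + 1 = 10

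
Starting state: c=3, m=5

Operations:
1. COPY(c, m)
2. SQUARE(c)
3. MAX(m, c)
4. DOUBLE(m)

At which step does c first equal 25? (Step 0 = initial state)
Step 2

Tracing c:
Initial: c = 3
After step 1: c = 5
After step 2: c = 25 ← first occurrence
After step 3: c = 25
After step 4: c = 25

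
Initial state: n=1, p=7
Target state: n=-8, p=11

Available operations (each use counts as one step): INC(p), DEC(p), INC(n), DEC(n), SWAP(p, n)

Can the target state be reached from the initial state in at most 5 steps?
No

The target state cannot be reached within 5 steps.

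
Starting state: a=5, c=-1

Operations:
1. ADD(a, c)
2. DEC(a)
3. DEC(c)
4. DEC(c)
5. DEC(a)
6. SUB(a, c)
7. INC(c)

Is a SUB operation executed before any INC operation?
Yes

First SUB: step 6
First INC: step 7
Since 6 < 7, SUB comes first.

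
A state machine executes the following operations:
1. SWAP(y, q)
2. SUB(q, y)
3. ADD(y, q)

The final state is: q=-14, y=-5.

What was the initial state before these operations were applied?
q=9, y=-5

Working backwards:
Final state: q=-14, y=-5
Before step 3 (ADD(y, q)): q=-14, y=9
Before step 2 (SUB(q, y)): q=-5, y=9
Before step 1 (SWAP(y, q)): q=9, y=-5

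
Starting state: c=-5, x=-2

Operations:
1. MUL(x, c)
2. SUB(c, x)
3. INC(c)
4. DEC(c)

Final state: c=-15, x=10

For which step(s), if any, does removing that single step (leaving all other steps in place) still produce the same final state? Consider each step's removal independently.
None - removing any single step changes the final result

Testing removal of each single step:
Without step 1: final = c=-3, x=-2 (different)
Without step 2: final = c=-5, x=10 (different)
Without step 3: final = c=-16, x=10 (different)
Without step 4: final = c=-14, x=10 (different)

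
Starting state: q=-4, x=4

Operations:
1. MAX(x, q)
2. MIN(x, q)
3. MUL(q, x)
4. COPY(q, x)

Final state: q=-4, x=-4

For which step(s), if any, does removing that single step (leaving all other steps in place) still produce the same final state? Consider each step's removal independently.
Step(s) 1, 3

Testing removal of each single step:
Without step 1: final = q=-4, x=-4 (same)
Without step 2: final = q=4, x=4 (different)
Without step 3: final = q=-4, x=-4 (same)
Without step 4: final = q=16, x=-4 (different)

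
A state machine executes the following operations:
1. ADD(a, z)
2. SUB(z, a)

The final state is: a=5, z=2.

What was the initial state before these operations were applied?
a=-2, z=7

Working backwards:
Final state: a=5, z=2
Before step 2 (SUB(z, a)): a=5, z=7
Before step 1 (ADD(a, z)): a=-2, z=7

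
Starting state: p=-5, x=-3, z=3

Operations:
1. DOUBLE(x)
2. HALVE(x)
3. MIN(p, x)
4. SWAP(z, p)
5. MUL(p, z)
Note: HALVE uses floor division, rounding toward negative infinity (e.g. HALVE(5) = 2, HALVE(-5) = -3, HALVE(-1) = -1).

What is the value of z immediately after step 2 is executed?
z = 3

Tracing z through execution:
Initial: z = 3
After step 1 (DOUBLE(x)): z = 3
After step 2 (HALVE(x)): z = 3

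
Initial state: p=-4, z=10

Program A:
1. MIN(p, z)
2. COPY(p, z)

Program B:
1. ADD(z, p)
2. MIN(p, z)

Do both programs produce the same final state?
No

Program A final state: p=10, z=10
Program B final state: p=-4, z=6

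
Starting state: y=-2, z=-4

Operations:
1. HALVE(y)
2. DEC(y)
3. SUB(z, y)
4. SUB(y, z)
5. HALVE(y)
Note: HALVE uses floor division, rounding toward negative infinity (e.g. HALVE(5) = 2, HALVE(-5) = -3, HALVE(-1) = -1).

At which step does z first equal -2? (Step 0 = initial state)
Step 3

Tracing z:
Initial: z = -4
After step 1: z = -4
After step 2: z = -4
After step 3: z = -2 ← first occurrence
After step 4: z = -2
After step 5: z = -2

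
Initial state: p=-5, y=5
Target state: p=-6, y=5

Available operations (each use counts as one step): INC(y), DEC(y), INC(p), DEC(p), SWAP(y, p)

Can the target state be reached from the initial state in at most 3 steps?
Yes

Path (1 step): DEC(p)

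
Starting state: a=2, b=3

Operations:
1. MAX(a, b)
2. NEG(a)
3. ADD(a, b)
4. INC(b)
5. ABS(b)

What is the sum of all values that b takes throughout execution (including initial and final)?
20

Values of b at each step:
Initial: b = 3
After step 1: b = 3
After step 2: b = 3
After step 3: b = 3
After step 4: b = 4
After step 5: b = 4
Sum = 3 + 3 + 3 + 3 + 4 + 4 = 20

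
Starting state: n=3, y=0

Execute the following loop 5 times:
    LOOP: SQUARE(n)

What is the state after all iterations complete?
n=1853020188851841, y=0

Iteration trace:
Start: n=3, y=0
After iteration 1: n=9, y=0
After iteration 2: n=81, y=0
After iteration 3: n=6561, y=0
After iteration 4: n=43046721, y=0
After iteration 5: n=1853020188851841, y=0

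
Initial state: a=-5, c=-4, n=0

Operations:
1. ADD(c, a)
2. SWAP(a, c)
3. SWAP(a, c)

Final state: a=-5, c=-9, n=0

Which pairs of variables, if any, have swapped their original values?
None

Comparing initial and final values:
n: 0 → 0
c: -4 → -9
a: -5 → -5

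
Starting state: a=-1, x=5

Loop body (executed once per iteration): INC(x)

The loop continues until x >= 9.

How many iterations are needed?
4

Tracing iterations:
Initial: a=-1, x=5
After iteration 1: a=-1, x=6
After iteration 2: a=-1, x=7
After iteration 3: a=-1, x=8
After iteration 4: a=-1, x=9
x >= 9 now holds, so the loop exits after 4 iterations.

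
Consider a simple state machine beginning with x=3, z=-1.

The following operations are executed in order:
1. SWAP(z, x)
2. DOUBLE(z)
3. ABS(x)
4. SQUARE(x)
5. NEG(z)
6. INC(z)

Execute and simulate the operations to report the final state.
{x: 1, z: -5}

Step-by-step execution:
Initial: x=3, z=-1
After step 1 (SWAP(z, x)): x=-1, z=3
After step 2 (DOUBLE(z)): x=-1, z=6
After step 3 (ABS(x)): x=1, z=6
After step 4 (SQUARE(x)): x=1, z=6
After step 5 (NEG(z)): x=1, z=-6
After step 6 (INC(z)): x=1, z=-5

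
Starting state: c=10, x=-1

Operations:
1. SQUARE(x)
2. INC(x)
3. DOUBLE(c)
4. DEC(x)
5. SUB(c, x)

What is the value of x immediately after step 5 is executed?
x = 1

Tracing x through execution:
Initial: x = -1
After step 1 (SQUARE(x)): x = 1
After step 2 (INC(x)): x = 2
After step 3 (DOUBLE(c)): x = 2
After step 4 (DEC(x)): x = 1
After step 5 (SUB(c, x)): x = 1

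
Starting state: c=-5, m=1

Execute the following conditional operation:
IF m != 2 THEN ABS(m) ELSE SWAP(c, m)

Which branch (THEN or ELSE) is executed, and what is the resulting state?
Branch: THEN, Final state: c=-5, m=1

Evaluating condition: m != 2
m = 1
Condition is True, so THEN branch executes
After ABS(m): c=-5, m=1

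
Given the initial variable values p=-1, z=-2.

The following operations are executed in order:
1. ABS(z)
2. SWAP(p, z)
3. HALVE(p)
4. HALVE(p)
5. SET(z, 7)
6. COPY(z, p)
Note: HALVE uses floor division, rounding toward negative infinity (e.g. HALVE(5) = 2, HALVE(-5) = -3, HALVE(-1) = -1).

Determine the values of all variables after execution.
{p: 0, z: 0}

Step-by-step execution:
Initial: p=-1, z=-2
After step 1 (ABS(z)): p=-1, z=2
After step 2 (SWAP(p, z)): p=2, z=-1
After step 3 (HALVE(p)): p=1, z=-1
After step 4 (HALVE(p)): p=0, z=-1
After step 5 (SET(z, 7)): p=0, z=7
After step 6 (COPY(z, p)): p=0, z=0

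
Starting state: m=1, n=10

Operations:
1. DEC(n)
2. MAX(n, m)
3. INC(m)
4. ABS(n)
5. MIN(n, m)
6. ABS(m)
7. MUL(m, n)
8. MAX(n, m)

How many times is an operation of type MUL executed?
1

Counting MUL operations:
Step 7: MUL(m, n) ← MUL
Total: 1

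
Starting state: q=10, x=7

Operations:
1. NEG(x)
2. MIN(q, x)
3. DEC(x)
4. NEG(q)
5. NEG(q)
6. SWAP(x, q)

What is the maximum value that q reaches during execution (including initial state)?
10

Values of q at each step:
Initial: q = 10 ← maximum
After step 1: q = 10
After step 2: q = -7
After step 3: q = -7
After step 4: q = 7
After step 5: q = -7
After step 6: q = -8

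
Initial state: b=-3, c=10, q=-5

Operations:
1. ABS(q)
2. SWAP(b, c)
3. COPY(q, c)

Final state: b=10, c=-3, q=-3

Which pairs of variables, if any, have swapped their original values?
(b, c)

Comparing initial and final values:
b: -3 → 10
c: 10 → -3
q: -5 → -3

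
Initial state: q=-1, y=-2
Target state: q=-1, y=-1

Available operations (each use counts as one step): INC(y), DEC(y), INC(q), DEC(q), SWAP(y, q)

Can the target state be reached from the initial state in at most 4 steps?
Yes

Path (1 step): INC(y)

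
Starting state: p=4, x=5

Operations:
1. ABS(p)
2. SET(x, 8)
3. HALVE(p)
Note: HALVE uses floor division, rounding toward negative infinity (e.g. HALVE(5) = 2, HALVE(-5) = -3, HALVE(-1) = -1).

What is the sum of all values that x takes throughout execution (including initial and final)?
26

Values of x at each step:
Initial: x = 5
After step 1: x = 5
After step 2: x = 8
After step 3: x = 8
Sum = 5 + 5 + 8 + 8 = 26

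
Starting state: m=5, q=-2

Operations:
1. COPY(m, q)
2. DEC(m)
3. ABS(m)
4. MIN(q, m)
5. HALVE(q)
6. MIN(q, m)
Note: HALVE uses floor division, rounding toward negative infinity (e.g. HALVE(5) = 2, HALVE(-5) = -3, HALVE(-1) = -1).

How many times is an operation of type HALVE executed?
1

Counting HALVE operations:
Step 5: HALVE(q) ← HALVE
Total: 1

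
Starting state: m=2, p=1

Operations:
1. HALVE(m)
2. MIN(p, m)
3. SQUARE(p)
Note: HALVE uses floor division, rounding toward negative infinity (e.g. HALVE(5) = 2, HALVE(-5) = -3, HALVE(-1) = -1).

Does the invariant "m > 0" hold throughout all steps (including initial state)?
Yes

The invariant holds at every step.

State at each step:
Initial: m=2, p=1
After step 1: m=1, p=1
After step 2: m=1, p=1
After step 3: m=1, p=1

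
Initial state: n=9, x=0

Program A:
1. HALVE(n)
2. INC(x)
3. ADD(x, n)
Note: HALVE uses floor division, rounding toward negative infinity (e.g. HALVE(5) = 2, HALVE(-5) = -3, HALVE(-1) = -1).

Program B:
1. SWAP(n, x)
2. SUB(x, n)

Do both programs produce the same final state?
No

Program A final state: n=4, x=5
Program B final state: n=0, x=9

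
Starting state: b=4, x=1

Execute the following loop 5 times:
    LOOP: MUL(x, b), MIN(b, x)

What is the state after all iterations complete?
b=4, x=1024

Iteration trace:
Start: b=4, x=1
After iteration 1: b=4, x=4
After iteration 2: b=4, x=16
After iteration 3: b=4, x=64
After iteration 4: b=4, x=256
After iteration 5: b=4, x=1024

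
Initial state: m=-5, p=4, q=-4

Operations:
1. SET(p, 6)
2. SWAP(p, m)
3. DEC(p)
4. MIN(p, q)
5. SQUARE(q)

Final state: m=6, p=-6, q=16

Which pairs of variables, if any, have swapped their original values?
None

Comparing initial and final values:
p: 4 → -6
q: -4 → 16
m: -5 → 6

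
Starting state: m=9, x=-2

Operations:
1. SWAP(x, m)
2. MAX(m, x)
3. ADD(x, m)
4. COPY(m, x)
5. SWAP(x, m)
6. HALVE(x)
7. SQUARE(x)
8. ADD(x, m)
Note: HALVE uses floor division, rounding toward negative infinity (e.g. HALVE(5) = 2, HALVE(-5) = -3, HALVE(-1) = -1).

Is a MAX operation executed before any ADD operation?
Yes

First MAX: step 2
First ADD: step 3
Since 2 < 3, MAX comes first.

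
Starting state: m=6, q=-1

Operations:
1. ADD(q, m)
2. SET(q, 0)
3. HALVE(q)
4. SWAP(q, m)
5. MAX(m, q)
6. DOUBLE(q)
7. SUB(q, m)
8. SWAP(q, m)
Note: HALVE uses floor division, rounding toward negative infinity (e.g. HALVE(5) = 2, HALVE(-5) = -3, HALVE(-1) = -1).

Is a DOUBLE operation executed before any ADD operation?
No

First DOUBLE: step 6
First ADD: step 1
Since 6 > 1, ADD comes first.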